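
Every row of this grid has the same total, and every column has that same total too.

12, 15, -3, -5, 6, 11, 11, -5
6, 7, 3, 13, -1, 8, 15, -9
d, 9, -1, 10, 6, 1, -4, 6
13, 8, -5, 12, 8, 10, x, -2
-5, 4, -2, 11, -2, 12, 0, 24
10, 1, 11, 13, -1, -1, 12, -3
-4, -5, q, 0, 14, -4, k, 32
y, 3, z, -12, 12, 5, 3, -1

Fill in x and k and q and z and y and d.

x = -2, k = 7, q = 2, z = 37, y = -5, d = 15

Rows 1 and 2 both sum to 42, so that's the common total.
Row 3: 9 − 1 + 10 + 6 + 1 − 4 + 6 = 27, so its missing entry is 42 − 27 = 15.
Column 1: 12 + 6 + 15 + 13 − 5 + 10 − 4 = 47, so its missing entry is 42 − 47 = -5.
Row 8: -5 + 3 − 12 + 12 + 5 + 3 − 1 = 5, so its missing entry is 42 − 5 = 37.
Column 3: -3 + 3 − 1 − 5 − 2 + 11 + 37 = 40, so its missing entry is 42 − 40 = 2.
Row 4: 13 + 8 − 5 + 12 + 8 + 10 − 2 = 44, so its missing entry is 42 − 44 = -2.
Row 7: -4 − 5 + 2 + 0 + 14 − 4 + 32 = 35, so its missing entry is 42 − 35 = 7.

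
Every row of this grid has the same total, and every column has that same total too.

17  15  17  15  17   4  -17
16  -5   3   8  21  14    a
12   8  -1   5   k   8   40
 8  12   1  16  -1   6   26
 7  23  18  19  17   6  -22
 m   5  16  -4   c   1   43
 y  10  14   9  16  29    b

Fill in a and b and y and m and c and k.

a = 11, b = -13, y = 3, m = 5, c = 2, k = -4

Rows 1 and 4 both sum to 68, so that's the common total.
Row 3: 12 + 8 − 1 + 5 + 8 + 40 = 72, so its missing entry is 68 − 72 = -4.
Column 5: 17 + 21 − 4 − 1 + 17 + 16 = 66, so its missing entry is 68 − 66 = 2.
Row 6: 5 + 16 − 4 + 2 + 1 + 43 = 63, so its missing entry is 68 − 63 = 5.
Column 1: 17 + 16 + 12 + 8 + 7 + 5 = 65, so its missing entry is 68 − 65 = 3.
Row 7: 3 + 10 + 14 + 9 + 16 + 29 = 81, so its missing entry is 68 − 81 = -13.
Row 2: 16 − 5 + 3 + 8 + 21 + 14 = 57, so its missing entry is 68 − 57 = 11.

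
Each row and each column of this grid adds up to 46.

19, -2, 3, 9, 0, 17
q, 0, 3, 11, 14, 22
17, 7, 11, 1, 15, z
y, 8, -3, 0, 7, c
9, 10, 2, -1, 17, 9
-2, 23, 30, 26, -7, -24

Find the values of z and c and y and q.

Row 2 has 0 + 3 + 11 + 14 + 22 = 50; the blank must be 46 − 50 = -4.
Row 3 has 17 + 7 + 11 + 1 + 15 = 51; the blank must be 46 − 51 = -5.
Column 6 has 17 + 22 − 5 + 9 − 24 = 19; the blank must be 46 − 19 = 27.
Row 4 has 8 − 3 + 0 + 7 + 27 = 39; the blank must be 46 − 39 = 7.

z = -5, c = 27, y = 7, q = -4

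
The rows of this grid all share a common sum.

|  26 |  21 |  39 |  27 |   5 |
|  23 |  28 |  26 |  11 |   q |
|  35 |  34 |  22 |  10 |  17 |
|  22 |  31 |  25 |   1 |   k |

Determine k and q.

k = 39, q = 30

The complete rows each total 118.
Row 4 is missing 118 − 79 = 39 (since 22 + 31 + 25 + 1 = 79).
Row 2 is missing 118 − 88 = 30 (since 23 + 28 + 26 + 11 = 88).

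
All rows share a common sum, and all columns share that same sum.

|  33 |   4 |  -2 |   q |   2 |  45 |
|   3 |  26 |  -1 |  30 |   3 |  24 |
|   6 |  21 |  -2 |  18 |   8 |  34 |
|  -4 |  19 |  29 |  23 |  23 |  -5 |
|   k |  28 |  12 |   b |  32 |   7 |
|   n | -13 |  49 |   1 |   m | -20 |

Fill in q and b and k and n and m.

q = 3, b = 10, k = -4, n = 51, m = 17

Rows 2 and 3 both sum to 85, so that's the common total.
The known cells in column 5 total 68, leaving 85 − 68 = 17 for the blank.
The known cells in row 1 total 82, leaving 85 − 82 = 3 for the blank.
The known cells in column 4 total 75, leaving 85 − 75 = 10 for the blank.
The known cells in row 5 total 89, leaving 85 − 89 = -4 for the blank.
The known cells in row 6 total 34, leaving 85 − 34 = 51 for the blank.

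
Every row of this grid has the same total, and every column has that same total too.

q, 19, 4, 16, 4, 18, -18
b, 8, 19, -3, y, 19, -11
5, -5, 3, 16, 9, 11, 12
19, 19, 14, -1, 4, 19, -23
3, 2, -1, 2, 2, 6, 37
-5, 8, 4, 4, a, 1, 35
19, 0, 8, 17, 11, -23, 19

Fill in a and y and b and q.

Rows 3 and 4 both sum to 51, so that's the common total.
Row 6: -5 + 8 + 4 + 4 + 1 + 35 = 47, so its missing entry is 51 − 47 = 4.
Column 5: 4 + 9 + 4 + 2 + 4 + 11 = 34, so its missing entry is 51 − 34 = 17.
Row 2: 8 + 19 − 3 + 17 + 19 − 11 = 49, so its missing entry is 51 − 49 = 2.
Row 1: 19 + 4 + 16 + 4 + 18 − 18 = 43, so its missing entry is 51 − 43 = 8.

a = 4, y = 17, b = 2, q = 8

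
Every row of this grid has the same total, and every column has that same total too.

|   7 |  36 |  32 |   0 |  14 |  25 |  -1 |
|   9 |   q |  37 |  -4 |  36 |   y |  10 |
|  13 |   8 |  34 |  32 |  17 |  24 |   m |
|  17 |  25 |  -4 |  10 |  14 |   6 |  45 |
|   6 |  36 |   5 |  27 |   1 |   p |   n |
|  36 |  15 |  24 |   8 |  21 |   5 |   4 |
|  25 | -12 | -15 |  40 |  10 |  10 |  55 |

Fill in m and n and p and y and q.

Rows 1 and 4 both sum to 113, so that's the common total.
Column 2 has 36 + 8 + 25 + 36 + 15 − 12 = 108; the blank must be 113 − 108 = 5.
Row 2 has 9 + 5 + 37 − 4 + 36 + 10 = 93; the blank must be 113 − 93 = 20.
Column 6 has 25 + 20 + 24 + 6 + 5 + 10 = 90; the blank must be 113 − 90 = 23.
Row 5 has 6 + 36 + 5 + 27 + 1 + 23 = 98; the blank must be 113 − 98 = 15.
Row 3 has 13 + 8 + 34 + 32 + 17 + 24 = 128; the blank must be 113 − 128 = -15.

m = -15, n = 15, p = 23, y = 20, q = 5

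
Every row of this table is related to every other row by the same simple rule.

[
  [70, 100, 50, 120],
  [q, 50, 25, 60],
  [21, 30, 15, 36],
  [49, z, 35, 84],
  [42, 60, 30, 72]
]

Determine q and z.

Each row is a constant multiple of every other row — this is a multiplication table with the headers hidden.
Row 2 is 60/120 = 1/2 times row 1, so its entry in column 1 is 70 × 1/2 = 35.
Row 4 is 84/120 = 7/10 times row 1, so its entry in column 2 is 100 × 7/10 = 70.

q = 35, z = 70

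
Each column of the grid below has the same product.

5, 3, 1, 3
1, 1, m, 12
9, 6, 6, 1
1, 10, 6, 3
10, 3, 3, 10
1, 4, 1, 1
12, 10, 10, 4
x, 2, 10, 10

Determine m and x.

m = 4, x = 8

Columns 2 and 4 each multiply to 43200, so every column has product 43200.
Column 3: 1×6×6×3×1×10×10 = 10800, so the missing entry is 43200 ÷ 10800 = 4.
Column 1: 5×1×9×1×10×1×12 = 5400, so the missing entry is 43200 ÷ 5400 = 8.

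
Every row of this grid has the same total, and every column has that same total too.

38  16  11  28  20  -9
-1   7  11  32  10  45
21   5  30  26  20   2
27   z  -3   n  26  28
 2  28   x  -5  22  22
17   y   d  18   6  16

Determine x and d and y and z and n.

x = 35, d = 20, y = 27, z = 21, n = 5

Rows 1 and 2 both sum to 104, so that's the common total.
Row 5 has 2 + 28 − 5 + 22 + 22 = 69; the blank must be 104 − 69 = 35.
Column 4 has 28 + 32 + 26 − 5 + 18 = 99; the blank must be 104 − 99 = 5.
Row 4 has 27 − 3 + 5 + 26 + 28 = 83; the blank must be 104 − 83 = 21.
Column 2 has 16 + 7 + 5 + 21 + 28 = 77; the blank must be 104 − 77 = 27.
Row 6 has 17 + 27 + 18 + 6 + 16 = 84; the blank must be 104 − 84 = 20.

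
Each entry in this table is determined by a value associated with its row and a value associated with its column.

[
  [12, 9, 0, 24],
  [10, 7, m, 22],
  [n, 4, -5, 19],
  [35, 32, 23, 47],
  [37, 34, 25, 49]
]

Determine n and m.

The difference between any two rows is the same in every column — this is an addition table with the headers hidden.
Row 3 minus row 1 is 19 − 24 = -5, so its entry in column 1 is 12 + (-5) = 7.
Row 2 minus row 1 is 22 − 24 = -2, so its entry in column 3 is 0 + (-2) = -2.

n = 7, m = -2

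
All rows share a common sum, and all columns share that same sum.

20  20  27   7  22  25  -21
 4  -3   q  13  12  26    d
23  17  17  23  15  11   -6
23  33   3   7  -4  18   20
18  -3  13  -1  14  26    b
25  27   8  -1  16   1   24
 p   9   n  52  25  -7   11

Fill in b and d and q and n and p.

b = 33, d = 39, q = 9, n = 23, p = -13

Rows 1 and 3 both sum to 100, so that's the common total.
Row 5: 18 − 3 + 13 − 1 + 14 + 26 = 67, so its missing entry is 100 − 67 = 33.
Column 1: 20 + 4 + 23 + 23 + 18 + 25 = 113, so its missing entry is 100 − 113 = -13.
Row 7: -13 + 9 + 52 + 25 − 7 + 11 = 77, so its missing entry is 100 − 77 = 23.
Column 3: 27 + 17 + 3 + 13 + 8 + 23 = 91, so its missing entry is 100 − 91 = 9.
Row 2: 4 − 3 + 9 + 13 + 12 + 26 = 61, so its missing entry is 100 − 61 = 39.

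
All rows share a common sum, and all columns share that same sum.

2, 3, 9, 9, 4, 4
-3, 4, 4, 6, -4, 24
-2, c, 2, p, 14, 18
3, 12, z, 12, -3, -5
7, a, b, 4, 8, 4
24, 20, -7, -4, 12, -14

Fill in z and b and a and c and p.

Rows 1 and 2 both sum to 31, so that's the common total.
Column 4 has 9 + 6 + 12 + 4 − 4 = 27; the blank must be 31 − 27 = 4.
Row 3 has -2 + 2 + 4 + 14 + 18 = 36; the blank must be 31 − 36 = -5.
Row 4 has 3 + 12 + 12 − 3 − 5 = 19; the blank must be 31 − 19 = 12.
Column 3 has 9 + 4 + 2 + 12 − 7 = 20; the blank must be 31 − 20 = 11.
Row 5 has 7 + 11 + 4 + 8 + 4 = 34; the blank must be 31 − 34 = -3.

z = 12, b = 11, a = -3, c = -5, p = 4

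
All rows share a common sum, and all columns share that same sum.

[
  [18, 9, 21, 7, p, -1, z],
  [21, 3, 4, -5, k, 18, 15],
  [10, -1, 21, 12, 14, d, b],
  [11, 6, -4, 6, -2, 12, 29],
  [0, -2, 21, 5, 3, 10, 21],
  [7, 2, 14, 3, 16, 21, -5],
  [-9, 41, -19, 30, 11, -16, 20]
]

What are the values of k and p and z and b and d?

Rows 4 and 5 both sum to 58, so that's the common total.
Row 2: 21 + 3 + 4 − 5 + 18 + 15 = 56, so its missing entry is 58 − 56 = 2.
Column 5: 2 + 14 − 2 + 3 + 16 + 11 = 44, so its missing entry is 58 − 44 = 14.
Row 1: 18 + 9 + 21 + 7 + 14 − 1 = 68, so its missing entry is 58 − 68 = -10.
Column 7: -10 + 15 + 29 + 21 − 5 + 20 = 70, so its missing entry is 58 − 70 = -12.
Row 3: 10 − 1 + 21 + 12 + 14 − 12 = 44, so its missing entry is 58 − 44 = 14.

k = 2, p = 14, z = -10, b = -12, d = 14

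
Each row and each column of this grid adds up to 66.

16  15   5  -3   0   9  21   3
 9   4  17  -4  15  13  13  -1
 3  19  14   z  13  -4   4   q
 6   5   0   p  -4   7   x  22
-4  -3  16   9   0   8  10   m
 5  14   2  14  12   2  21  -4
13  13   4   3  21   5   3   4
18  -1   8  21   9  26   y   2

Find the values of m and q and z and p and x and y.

Row 8 has 18 − 1 + 8 + 21 + 9 + 26 + 2 = 83; the blank must be 66 − 83 = -17.
Column 7 has 21 + 13 + 4 + 10 + 21 + 3 − 17 = 55; the blank must be 66 − 55 = 11.
Row 4 has 6 + 5 + 0 − 4 + 7 + 11 + 22 = 47; the blank must be 66 − 47 = 19.
Column 4 has -3 − 4 + 19 + 9 + 14 + 3 + 21 = 59; the blank must be 66 − 59 = 7.
Row 3 has 3 + 19 + 14 + 7 + 13 − 4 + 4 = 56; the blank must be 66 − 56 = 10.
Row 5 has -4 − 3 + 16 + 9 + 0 + 8 + 10 = 36; the blank must be 66 − 36 = 30.

m = 30, q = 10, z = 7, p = 19, x = 11, y = -17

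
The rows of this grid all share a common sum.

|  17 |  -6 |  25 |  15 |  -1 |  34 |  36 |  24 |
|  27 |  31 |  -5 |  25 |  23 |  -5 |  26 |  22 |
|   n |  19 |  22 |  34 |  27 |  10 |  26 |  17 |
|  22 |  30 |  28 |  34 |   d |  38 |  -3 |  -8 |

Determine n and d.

n = -11, d = 3

Row 1 sums to 144 and so does row 2; that's the common total.
In row 3 the known cells total 155, leaving 144 − 155 = -11.
In row 4 the known cells total 141, leaving 144 − 141 = 3.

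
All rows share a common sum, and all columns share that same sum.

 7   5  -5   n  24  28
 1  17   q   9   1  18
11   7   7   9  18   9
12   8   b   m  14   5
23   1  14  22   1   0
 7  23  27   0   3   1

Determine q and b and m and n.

Rows 3 and 5 both sum to 61, so that's the common total.
Row 2 has 1 + 17 + 9 + 1 + 18 = 46; the blank must be 61 − 46 = 15.
Column 3 has -5 + 15 + 7 + 14 + 27 = 58; the blank must be 61 − 58 = 3.
Row 4 has 12 + 8 + 3 + 14 + 5 = 42; the blank must be 61 − 42 = 19.
Row 1 has 7 + 5 − 5 + 24 + 28 = 59; the blank must be 61 − 59 = 2.

q = 15, b = 3, m = 19, n = 2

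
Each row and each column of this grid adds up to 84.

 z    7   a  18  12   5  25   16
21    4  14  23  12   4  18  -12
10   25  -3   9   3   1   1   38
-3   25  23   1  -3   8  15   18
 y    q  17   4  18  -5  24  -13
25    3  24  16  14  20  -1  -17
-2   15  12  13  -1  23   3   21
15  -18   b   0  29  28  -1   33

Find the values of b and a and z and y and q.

b = -2, a = -1, z = 2, y = 16, q = 23

Row 8: 15 − 18 + 0 + 29 + 28 − 1 + 33 = 86, so its missing entry is 84 − 86 = -2.
Column 3: 14 − 3 + 23 + 17 + 24 + 12 − 2 = 85, so its missing entry is 84 − 85 = -1.
Row 1: 7 − 1 + 18 + 12 + 5 + 25 + 16 = 82, so its missing entry is 84 − 82 = 2.
Column 1: 2 + 21 + 10 − 3 + 25 − 2 + 15 = 68, so its missing entry is 84 − 68 = 16.
Row 5: 16 + 17 + 4 + 18 − 5 + 24 − 13 = 61, so its missing entry is 84 − 61 = 23.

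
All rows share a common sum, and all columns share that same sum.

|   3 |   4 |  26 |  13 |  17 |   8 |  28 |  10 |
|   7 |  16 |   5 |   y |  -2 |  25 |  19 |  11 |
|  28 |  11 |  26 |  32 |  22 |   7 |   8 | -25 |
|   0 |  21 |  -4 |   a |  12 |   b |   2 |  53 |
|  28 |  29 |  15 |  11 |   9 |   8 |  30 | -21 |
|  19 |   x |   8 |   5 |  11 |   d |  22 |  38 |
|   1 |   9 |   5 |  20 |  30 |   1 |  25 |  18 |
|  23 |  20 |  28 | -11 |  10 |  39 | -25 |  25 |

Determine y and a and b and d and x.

y = 28, a = 11, b = 14, d = 7, x = -1

Rows 1 and 3 both sum to 109, so that's the common total.
Column 2: 4 + 16 + 11 + 21 + 29 + 9 + 20 = 110, so its missing entry is 109 − 110 = -1.
Row 6: 19 − 1 + 8 + 5 + 11 + 22 + 38 = 102, so its missing entry is 109 − 102 = 7.
Row 2: 7 + 16 + 5 − 2 + 25 + 19 + 11 = 81, so its missing entry is 109 − 81 = 28.
Column 4: 13 + 28 + 32 + 11 + 5 + 20 − 11 = 98, so its missing entry is 109 − 98 = 11.
Row 4: 0 + 21 − 4 + 11 + 12 + 2 + 53 = 95, so its missing entry is 109 − 95 = 14.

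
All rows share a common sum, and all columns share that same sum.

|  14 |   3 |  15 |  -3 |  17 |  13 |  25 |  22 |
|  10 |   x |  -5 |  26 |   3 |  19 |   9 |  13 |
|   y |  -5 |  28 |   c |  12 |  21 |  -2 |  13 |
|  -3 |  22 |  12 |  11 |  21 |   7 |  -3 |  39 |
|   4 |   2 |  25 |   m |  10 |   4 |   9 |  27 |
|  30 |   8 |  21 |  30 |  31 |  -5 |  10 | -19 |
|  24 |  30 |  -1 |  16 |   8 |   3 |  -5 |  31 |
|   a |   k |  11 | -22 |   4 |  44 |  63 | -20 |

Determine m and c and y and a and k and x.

m = 25, c = 23, y = 16, a = 11, k = 15, x = 31

Rows 1 and 4 both sum to 106, so that's the common total.
The known cells in row 5 total 81, leaving 106 − 81 = 25 for the blank.
The known cells in row 2 total 75, leaving 106 − 75 = 31 for the blank.
The known cells in column 2 total 91, leaving 106 − 91 = 15 for the blank.
The known cells in row 8 total 95, leaving 106 − 95 = 11 for the blank.
The known cells in column 1 total 90, leaving 106 − 90 = 16 for the blank.
The known cells in row 3 total 83, leaving 106 − 83 = 23 for the blank.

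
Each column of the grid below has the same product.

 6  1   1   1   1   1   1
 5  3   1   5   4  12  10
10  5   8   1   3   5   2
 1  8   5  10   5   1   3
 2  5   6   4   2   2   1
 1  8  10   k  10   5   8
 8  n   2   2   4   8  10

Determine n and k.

Columns 3 and 6 each multiply to 4800, so every column has product 4800.
Column 2: 1×3×5×8×5×8 = 4800, so the missing entry is 4800 ÷ 4800 = 1.
Column 4: 1×5×1×10×4×2 = 400, so the missing entry is 4800 ÷ 400 = 12.

n = 1, k = 12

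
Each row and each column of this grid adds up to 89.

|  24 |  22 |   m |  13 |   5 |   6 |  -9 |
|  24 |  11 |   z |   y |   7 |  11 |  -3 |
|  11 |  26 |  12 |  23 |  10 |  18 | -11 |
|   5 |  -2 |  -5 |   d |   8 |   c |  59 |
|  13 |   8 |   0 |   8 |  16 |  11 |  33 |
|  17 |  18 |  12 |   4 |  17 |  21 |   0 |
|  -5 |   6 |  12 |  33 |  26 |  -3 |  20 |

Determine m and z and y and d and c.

m = 28, z = 30, y = 9, d = -1, c = 25

Row 1: 24 + 22 + 13 + 5 + 6 − 9 = 61, so its missing entry is 89 − 61 = 28.
Column 3: 28 + 12 − 5 + 0 + 12 + 12 = 59, so its missing entry is 89 − 59 = 30.
Row 2: 24 + 11 + 30 + 7 + 11 − 3 = 80, so its missing entry is 89 − 80 = 9.
Column 4: 13 + 9 + 23 + 8 + 4 + 33 = 90, so its missing entry is 89 − 90 = -1.
Row 4: 5 − 2 − 5 − 1 + 8 + 59 = 64, so its missing entry is 89 − 64 = 25.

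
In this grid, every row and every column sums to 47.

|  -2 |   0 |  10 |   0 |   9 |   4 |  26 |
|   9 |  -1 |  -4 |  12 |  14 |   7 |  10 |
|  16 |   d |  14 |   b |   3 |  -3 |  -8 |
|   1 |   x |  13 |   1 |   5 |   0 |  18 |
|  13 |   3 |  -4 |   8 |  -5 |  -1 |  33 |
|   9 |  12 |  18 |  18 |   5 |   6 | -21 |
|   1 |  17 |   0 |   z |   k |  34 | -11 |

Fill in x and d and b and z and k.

The known cells in row 4 total 38, leaving 47 − 38 = 9 for the blank.
The known cells in column 2 total 40, leaving 47 − 40 = 7 for the blank.
The known cells in column 5 total 31, leaving 47 − 31 = 16 for the blank.
The known cells in row 3 total 29, leaving 47 − 29 = 18 for the blank.
The known cells in row 7 total 57, leaving 47 − 57 = -10 for the blank.

x = 9, d = 7, b = 18, z = -10, k = 16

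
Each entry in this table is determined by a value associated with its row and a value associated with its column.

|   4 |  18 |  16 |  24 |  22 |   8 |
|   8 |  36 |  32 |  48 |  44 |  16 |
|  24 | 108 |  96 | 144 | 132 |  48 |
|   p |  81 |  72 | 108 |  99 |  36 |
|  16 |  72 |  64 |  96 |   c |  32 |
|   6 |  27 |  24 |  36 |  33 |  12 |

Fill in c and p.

Each row is a constant multiple of every other row — this is a multiplication table with the headers hidden.
Row 5 is 32/8 = 4/1 times row 1, so its entry in column 5 is 22 × 4/1 = 88.
Row 4 is 36/8 = 9/2 times row 1, so its entry in column 1 is 4 × 9/2 = 18.

c = 88, p = 18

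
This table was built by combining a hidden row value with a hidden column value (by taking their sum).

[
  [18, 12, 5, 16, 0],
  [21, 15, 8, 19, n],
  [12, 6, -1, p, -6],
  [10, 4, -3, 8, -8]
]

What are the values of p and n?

p = 10, n = 3

The difference between any two rows is the same in every column — this is an addition table with the headers hidden.
Row 3 minus row 1 is -1 − 5 = -6, so its entry in column 4 is 16 + (-6) = 10.
Row 2 minus row 1 is 8 − 5 = 3, so its entry in column 5 is 0 + 3 = 3.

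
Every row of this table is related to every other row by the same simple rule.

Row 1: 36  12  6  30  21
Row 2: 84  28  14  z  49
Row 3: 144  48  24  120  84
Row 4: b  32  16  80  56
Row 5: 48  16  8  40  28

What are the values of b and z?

Each row is a constant multiple of every other row — this is a multiplication table with the headers hidden.
Row 4 is 32/12 = 8/3 times row 1, so its entry in column 1 is 36 × 8/3 = 96.
Row 2 is 28/12 = 7/3 times row 1, so its entry in column 4 is 30 × 7/3 = 70.

b = 96, z = 70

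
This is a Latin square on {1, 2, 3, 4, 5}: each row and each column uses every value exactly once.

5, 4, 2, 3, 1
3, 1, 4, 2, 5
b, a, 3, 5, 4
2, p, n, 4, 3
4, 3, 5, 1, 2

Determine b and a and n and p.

b = 1, a = 2, n = 1, p = 5

For row 4, column 3: column 3 already has {2, 3, 4, 5}; that leaves 1.
Cell (4,2): row 4 already has {1, 2, 3, 4} → 5.
Cell (3,1): column 1 already has {2, 3, 4, 5} → 1.
For row 3, column 2: row 3 already has {1, 3, 4, 5}; that leaves 2.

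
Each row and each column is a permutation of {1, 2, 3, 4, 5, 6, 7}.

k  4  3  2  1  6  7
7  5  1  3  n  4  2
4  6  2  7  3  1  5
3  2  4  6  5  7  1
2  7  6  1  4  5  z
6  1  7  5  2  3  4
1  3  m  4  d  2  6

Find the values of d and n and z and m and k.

d = 7, n = 6, z = 3, m = 5, k = 5

At (row 7, col 3): column 3 already has {1, 2, 3, 4, 6, 7}, so the value is 5.
At (row 1, col 1): row 1 already has {1, 2, 3, 4, 6, 7}, so the value is 5.
Cell (5,7): row 5 already has {1, 2, 4, 5, 6, 7} → 3.
At (row 7, col 5): row 7 already has {1, 2, 3, 4, 5, 6}, so the value is 7.
Cell (2,5): row 2 already has {1, 2, 3, 4, 5, 7} → 6.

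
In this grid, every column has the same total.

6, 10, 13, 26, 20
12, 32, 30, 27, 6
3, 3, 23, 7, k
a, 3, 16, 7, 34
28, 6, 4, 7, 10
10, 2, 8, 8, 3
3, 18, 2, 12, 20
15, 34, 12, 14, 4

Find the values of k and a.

k = 11, a = 31

The complete columns each total 108.
Column 5 is missing 108 − 97 = 11 (since 20 + 6 + 34 + 10 + 3 + 20 + 4 = 97).
Column 1 is missing 108 − 77 = 31 (since 6 + 12 + 3 + 28 + 10 + 3 + 15 = 77).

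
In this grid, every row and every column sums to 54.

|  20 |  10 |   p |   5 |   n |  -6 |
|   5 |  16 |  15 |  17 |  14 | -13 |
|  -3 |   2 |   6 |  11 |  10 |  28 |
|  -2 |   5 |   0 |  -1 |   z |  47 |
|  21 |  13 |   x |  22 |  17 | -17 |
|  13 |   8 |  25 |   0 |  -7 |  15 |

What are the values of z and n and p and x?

Row 4 has -2 + 5 + 0 − 1 + 47 = 49; the blank must be 54 − 49 = 5.
Column 5 has 14 + 10 + 5 + 17 − 7 = 39; the blank must be 54 − 39 = 15.
Row 1 has 20 + 10 + 5 + 15 − 6 = 44; the blank must be 54 − 44 = 10.
Row 5 has 21 + 13 + 22 + 17 − 17 = 56; the blank must be 54 − 56 = -2.

z = 5, n = 15, p = 10, x = -2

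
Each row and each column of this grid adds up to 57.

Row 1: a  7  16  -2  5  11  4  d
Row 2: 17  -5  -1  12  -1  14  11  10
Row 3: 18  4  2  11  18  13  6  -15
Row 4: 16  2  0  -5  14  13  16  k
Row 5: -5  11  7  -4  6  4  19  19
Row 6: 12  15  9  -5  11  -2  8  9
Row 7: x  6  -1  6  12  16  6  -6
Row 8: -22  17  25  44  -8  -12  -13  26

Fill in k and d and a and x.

k = 1, d = 13, a = 3, x = 18

The known cells in row 4 total 56, leaving 57 − 56 = 1 for the blank.
The known cells in column 8 total 44, leaving 57 − 44 = 13 for the blank.
The known cells in row 7 total 39, leaving 57 − 39 = 18 for the blank.
The known cells in row 1 total 54, leaving 57 − 54 = 3 for the blank.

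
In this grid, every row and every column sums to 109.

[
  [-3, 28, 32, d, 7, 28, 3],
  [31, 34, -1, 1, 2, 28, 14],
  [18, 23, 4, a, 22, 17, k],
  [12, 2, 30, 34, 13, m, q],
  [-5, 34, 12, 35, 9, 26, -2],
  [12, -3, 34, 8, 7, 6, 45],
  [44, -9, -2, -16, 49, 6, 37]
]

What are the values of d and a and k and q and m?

d = 14, a = 33, k = -8, q = 20, m = -2

Row 1: -3 + 28 + 32 + 7 + 28 + 3 = 95, so its missing entry is 109 − 95 = 14.
Column 4: 14 + 1 + 34 + 35 + 8 − 16 = 76, so its missing entry is 109 − 76 = 33.
Row 3: 18 + 23 + 4 + 33 + 22 + 17 = 117, so its missing entry is 109 − 117 = -8.
Column 7: 3 + 14 − 8 − 2 + 45 + 37 = 89, so its missing entry is 109 − 89 = 20.
Row 4: 12 + 2 + 30 + 34 + 13 + 20 = 111, so its missing entry is 109 − 111 = -2.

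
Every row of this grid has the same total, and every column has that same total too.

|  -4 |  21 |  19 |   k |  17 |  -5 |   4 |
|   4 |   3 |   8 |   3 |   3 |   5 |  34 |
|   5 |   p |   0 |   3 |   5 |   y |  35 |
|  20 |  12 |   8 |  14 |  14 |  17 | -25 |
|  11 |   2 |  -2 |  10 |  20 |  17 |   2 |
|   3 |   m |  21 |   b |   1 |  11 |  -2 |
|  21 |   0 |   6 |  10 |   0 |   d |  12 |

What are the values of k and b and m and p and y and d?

k = 8, b = 12, m = 14, p = 8, y = 4, d = 11

Rows 2 and 4 both sum to 60, so that's the common total.
Row 7 has 21 + 0 + 6 + 10 + 0 + 12 = 49; the blank must be 60 − 49 = 11.
Row 1 has -4 + 21 + 19 + 17 − 5 + 4 = 52; the blank must be 60 − 52 = 8.
Column 4 has 8 + 3 + 3 + 14 + 10 + 10 = 48; the blank must be 60 − 48 = 12.
Row 6 has 3 + 21 + 12 + 1 + 11 − 2 = 46; the blank must be 60 − 46 = 14.
Column 2 has 21 + 3 + 12 + 2 + 14 + 0 = 52; the blank must be 60 − 52 = 8.
Row 3 has 5 + 8 + 0 + 3 + 5 + 35 = 56; the blank must be 60 − 56 = 4.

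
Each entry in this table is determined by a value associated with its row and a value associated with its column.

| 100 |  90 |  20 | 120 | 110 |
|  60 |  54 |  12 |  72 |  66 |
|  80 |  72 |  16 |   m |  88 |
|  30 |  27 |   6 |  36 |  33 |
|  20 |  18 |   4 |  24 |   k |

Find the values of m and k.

Each row is a constant multiple of every other row — this is a multiplication table with the headers hidden.
Row 3 is 80/100 = 4/5 times row 1, so its entry in column 4 is 120 × 4/5 = 96.
Row 5 is 20/100 = 1/5 times row 1, so its entry in column 5 is 110 × 1/5 = 22.

m = 96, k = 22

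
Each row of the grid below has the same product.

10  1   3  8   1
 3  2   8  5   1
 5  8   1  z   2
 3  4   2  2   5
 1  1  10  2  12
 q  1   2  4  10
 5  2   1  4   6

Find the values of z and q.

Rows 2 and 4 each multiply to 240, so every row has product 240.
Row 3: 5×8×1×2 = 80, so the missing entry is 240 ÷ 80 = 3.
Row 6: 1×2×4×10 = 80, so the missing entry is 240 ÷ 80 = 3.

z = 3, q = 3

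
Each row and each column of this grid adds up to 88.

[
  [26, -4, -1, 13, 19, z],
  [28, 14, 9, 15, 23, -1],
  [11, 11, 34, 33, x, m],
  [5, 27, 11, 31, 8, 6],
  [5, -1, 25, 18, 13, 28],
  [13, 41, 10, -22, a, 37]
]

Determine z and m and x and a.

The known cells in row 6 total 79, leaving 88 − 79 = 9 for the blank.
The known cells in column 5 total 72, leaving 88 − 72 = 16 for the blank.
The known cells in row 3 total 105, leaving 88 − 105 = -17 for the blank.
The known cells in row 1 total 53, leaving 88 − 53 = 35 for the blank.

z = 35, m = -17, x = 16, a = 9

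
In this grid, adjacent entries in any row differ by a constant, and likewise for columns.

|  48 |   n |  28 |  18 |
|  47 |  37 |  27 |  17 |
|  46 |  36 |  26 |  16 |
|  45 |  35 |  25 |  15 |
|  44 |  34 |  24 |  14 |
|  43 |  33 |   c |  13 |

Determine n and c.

n = 38, c = 23

Along each row the entries change by -10 per step; down each column they change by -1.
Row 1: from 48 at column 1, stepping by -10 to column 2 gives 38.
Row 6: from 43 at column 1, stepping by -10 to column 3 gives 23.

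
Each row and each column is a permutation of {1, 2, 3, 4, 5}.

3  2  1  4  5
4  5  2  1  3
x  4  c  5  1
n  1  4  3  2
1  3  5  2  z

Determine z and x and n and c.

Cell (5,5): row 5 already has {1, 2, 3, 5} → 4.
For row 3, column 3: column 3 already has {1, 2, 4, 5}; that leaves 3.
At (row 3, col 1): row 3 already has {1, 3, 4, 5}, so the value is 2.
For row 4, column 1: row 4 already has {1, 2, 3, 4}; that leaves 5.

z = 4, x = 2, n = 5, c = 3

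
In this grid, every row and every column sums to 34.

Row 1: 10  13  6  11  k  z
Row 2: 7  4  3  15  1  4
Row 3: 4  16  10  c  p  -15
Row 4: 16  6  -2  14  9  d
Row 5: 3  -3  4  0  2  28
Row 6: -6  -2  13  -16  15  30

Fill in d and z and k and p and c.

Column 4: 11 + 15 + 14 + 0 − 16 = 24, so its missing entry is 34 − 24 = 10.
Row 3: 4 + 16 + 10 + 10 − 15 = 25, so its missing entry is 34 − 25 = 9.
Column 5: 1 + 9 + 9 + 2 + 15 = 36, so its missing entry is 34 − 36 = -2.
Row 1: 10 + 13 + 6 + 11 − 2 = 38, so its missing entry is 34 − 38 = -4.
Row 4: 16 + 6 − 2 + 14 + 9 = 43, so its missing entry is 34 − 43 = -9.

d = -9, z = -4, k = -2, p = 9, c = 10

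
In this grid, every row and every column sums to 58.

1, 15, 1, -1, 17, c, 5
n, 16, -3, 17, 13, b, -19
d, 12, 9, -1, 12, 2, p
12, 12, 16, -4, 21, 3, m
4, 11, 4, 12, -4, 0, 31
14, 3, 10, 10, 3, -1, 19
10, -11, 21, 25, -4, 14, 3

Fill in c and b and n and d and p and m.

c = 20, b = 20, n = 14, d = 3, p = 21, m = -2

Row 1 has 1 + 15 + 1 − 1 + 17 + 5 = 38; the blank must be 58 − 38 = 20.
Column 6 has 20 + 2 + 3 + 0 − 1 + 14 = 38; the blank must be 58 − 38 = 20.
Row 4 has 12 + 12 + 16 − 4 + 21 + 3 = 60; the blank must be 58 − 60 = -2.
Column 7 has 5 − 19 − 2 + 31 + 19 + 3 = 37; the blank must be 58 − 37 = 21.
Row 3 has 12 + 9 − 1 + 12 + 2 + 21 = 55; the blank must be 58 − 55 = 3.
Row 2 has 16 − 3 + 17 + 13 + 20 − 19 = 44; the blank must be 58 − 44 = 14.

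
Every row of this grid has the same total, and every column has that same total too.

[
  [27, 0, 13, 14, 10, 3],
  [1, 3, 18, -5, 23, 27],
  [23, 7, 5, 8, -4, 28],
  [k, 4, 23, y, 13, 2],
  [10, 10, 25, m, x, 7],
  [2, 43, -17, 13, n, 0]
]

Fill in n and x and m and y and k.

Rows 1 and 2 both sum to 67, so that's the common total.
The known cells in row 6 total 41, leaving 67 − 41 = 26 for the blank.
The known cells in column 5 total 68, leaving 67 − 68 = -1 for the blank.
The known cells in row 5 total 51, leaving 67 − 51 = 16 for the blank.
The known cells in column 1 total 63, leaving 67 − 63 = 4 for the blank.
The known cells in row 4 total 46, leaving 67 − 46 = 21 for the blank.

n = 26, x = -1, m = 16, y = 21, k = 4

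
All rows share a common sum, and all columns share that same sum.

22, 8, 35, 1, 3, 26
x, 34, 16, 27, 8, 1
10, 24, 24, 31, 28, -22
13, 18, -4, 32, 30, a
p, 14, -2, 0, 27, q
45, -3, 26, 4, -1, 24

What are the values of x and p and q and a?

x = 9, p = -4, q = 60, a = 6

Rows 1 and 3 both sum to 95, so that's the common total.
Row 2: 34 + 16 + 27 + 8 + 1 = 86, so its missing entry is 95 − 86 = 9.
Column 1: 22 + 9 + 10 + 13 + 45 = 99, so its missing entry is 95 − 99 = -4.
Row 5: -4 + 14 − 2 + 0 + 27 = 35, so its missing entry is 95 − 35 = 60.
Row 4: 13 + 18 − 4 + 32 + 30 = 89, so its missing entry is 95 − 89 = 6.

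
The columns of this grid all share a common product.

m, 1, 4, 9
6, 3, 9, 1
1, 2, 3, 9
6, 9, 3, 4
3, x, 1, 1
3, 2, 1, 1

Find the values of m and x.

Columns 3 and 4 each multiply to 324, so every column has product 324.
Column 1: 6×1×6×3×3 = 324, so the missing entry is 324 ÷ 324 = 1.
Column 2: 1×3×2×9×2 = 108, so the missing entry is 324 ÷ 108 = 3.

m = 1, x = 3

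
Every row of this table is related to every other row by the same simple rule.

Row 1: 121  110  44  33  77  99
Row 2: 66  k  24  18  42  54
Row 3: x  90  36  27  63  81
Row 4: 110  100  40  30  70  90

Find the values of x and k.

Each row is a constant multiple of every other row — this is a multiplication table with the headers hidden.
Row 3 is 36/44 = 9/11 times row 1, so its entry in column 1 is 121 × 9/11 = 99.
Row 2 is 24/44 = 6/11 times row 1, so its entry in column 2 is 110 × 6/11 = 60.

x = 99, k = 60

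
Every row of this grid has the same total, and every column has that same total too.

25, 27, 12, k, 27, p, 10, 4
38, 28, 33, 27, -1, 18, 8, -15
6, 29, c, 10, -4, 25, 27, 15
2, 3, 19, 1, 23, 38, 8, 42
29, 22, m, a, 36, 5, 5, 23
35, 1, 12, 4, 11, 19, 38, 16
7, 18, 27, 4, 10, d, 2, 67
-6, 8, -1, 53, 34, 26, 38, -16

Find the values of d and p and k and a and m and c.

d = 1, p = 4, k = 27, a = 10, m = 6, c = 28

Rows 2 and 4 both sum to 136, so that's the common total.
Row 7 has 7 + 18 + 27 + 4 + 10 + 2 + 67 = 135; the blank must be 136 − 135 = 1.
Column 6 has 18 + 25 + 38 + 5 + 19 + 1 + 26 = 132; the blank must be 136 − 132 = 4.
Row 1 has 25 + 27 + 12 + 27 + 4 + 10 + 4 = 109; the blank must be 136 − 109 = 27.
Column 4 has 27 + 27 + 10 + 1 + 4 + 4 + 53 = 126; the blank must be 136 − 126 = 10.
Row 5 has 29 + 22 + 10 + 36 + 5 + 5 + 23 = 130; the blank must be 136 − 130 = 6.
Row 3 has 6 + 29 + 10 − 4 + 25 + 27 + 15 = 108; the blank must be 136 − 108 = 28.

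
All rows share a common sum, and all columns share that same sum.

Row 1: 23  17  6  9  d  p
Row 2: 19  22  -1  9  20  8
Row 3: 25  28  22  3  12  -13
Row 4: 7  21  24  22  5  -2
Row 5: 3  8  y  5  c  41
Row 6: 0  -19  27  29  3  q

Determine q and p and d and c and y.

Rows 2 and 3 both sum to 77, so that's the common total.
Row 6 has 0 − 19 + 27 + 29 + 3 = 40; the blank must be 77 − 40 = 37.
Column 3 has 6 − 1 + 22 + 24 + 27 = 78; the blank must be 77 − 78 = -1.
Row 5 has 3 + 8 − 1 + 5 + 41 = 56; the blank must be 77 − 56 = 21.
Column 5 has 20 + 12 + 5 + 21 + 3 = 61; the blank must be 77 − 61 = 16.
Row 1 has 23 + 17 + 6 + 9 + 16 = 71; the blank must be 77 − 71 = 6.

q = 37, p = 6, d = 16, c = 21, y = -1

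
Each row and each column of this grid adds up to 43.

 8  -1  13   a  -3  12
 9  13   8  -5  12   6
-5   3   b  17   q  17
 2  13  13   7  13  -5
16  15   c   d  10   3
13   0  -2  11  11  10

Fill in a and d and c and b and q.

Column 5: -3 + 12 + 13 + 10 + 11 = 43, so its missing entry is 43 − 43 = 0.
Row 1: 8 − 1 + 13 − 3 + 12 = 29, so its missing entry is 43 − 29 = 14.
Column 4: 14 − 5 + 17 + 7 + 11 = 44, so its missing entry is 43 − 44 = -1.
Row 5: 16 + 15 − 1 + 10 + 3 = 43, so its missing entry is 43 − 43 = 0.
Row 3: -5 + 3 + 17 + 0 + 17 = 32, so its missing entry is 43 − 32 = 11.

a = 14, d = -1, c = 0, b = 11, q = 0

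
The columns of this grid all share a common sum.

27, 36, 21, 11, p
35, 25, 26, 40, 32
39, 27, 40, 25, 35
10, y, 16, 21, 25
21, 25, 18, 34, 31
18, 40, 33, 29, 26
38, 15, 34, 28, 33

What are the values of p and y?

p = 6, y = 20

Columns 3 and 4 both add up to 188, so every column sums to 188.
Column 5: 32 + 35 + 25 + 31 + 26 + 33 = 182, so the missing entry is 188 − 182 = 6.
Column 2: 36 + 25 + 27 + 25 + 40 + 15 = 168, so the missing entry is 188 − 168 = 20.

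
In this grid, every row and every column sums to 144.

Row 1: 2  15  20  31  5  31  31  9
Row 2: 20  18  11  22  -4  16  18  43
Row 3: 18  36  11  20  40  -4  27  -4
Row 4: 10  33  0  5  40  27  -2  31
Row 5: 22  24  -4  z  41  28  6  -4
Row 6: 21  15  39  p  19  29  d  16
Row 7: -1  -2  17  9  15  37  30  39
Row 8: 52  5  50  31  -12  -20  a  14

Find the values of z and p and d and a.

z = 31, p = -5, d = 10, a = 24

Row 8: 52 + 5 + 50 + 31 − 12 − 20 + 14 = 120, so its missing entry is 144 − 120 = 24.
Column 7: 31 + 18 + 27 − 2 + 6 + 30 + 24 = 134, so its missing entry is 144 − 134 = 10.
Row 6: 21 + 15 + 39 + 19 + 29 + 10 + 16 = 149, so its missing entry is 144 − 149 = -5.
Row 5: 22 + 24 − 4 + 41 + 28 + 6 − 4 = 113, so its missing entry is 144 − 113 = 31.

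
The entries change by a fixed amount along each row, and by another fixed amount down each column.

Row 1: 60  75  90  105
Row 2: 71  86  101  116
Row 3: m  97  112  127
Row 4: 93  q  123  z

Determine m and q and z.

Along each row the entries change by 15 per step; down each column they change by 11.
Row 3: from 97 at column 2, stepping by 15 to column 1 gives 82.
Row 4: from 93 at column 1, stepping by 15 to column 2 gives 108.
Row 4: from 93 at column 1, stepping by 15 to column 4 gives 138.

m = 82, q = 108, z = 138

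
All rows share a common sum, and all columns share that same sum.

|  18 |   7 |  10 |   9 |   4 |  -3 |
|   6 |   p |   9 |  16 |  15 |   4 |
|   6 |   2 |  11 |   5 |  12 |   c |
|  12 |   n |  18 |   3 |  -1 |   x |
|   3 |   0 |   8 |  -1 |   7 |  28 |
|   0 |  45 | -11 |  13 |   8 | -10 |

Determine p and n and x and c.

Rows 1 and 5 both sum to 45, so that's the common total.
Row 2 has 6 + 9 + 16 + 15 + 4 = 50; the blank must be 45 − 50 = -5.
Column 2 has 7 − 5 + 2 + 0 + 45 = 49; the blank must be 45 − 49 = -4.
Row 3 has 6 + 2 + 11 + 5 + 12 = 36; the blank must be 45 − 36 = 9.
Row 4 has 12 − 4 + 18 + 3 − 1 = 28; the blank must be 45 − 28 = 17.

p = -5, n = -4, x = 17, c = 9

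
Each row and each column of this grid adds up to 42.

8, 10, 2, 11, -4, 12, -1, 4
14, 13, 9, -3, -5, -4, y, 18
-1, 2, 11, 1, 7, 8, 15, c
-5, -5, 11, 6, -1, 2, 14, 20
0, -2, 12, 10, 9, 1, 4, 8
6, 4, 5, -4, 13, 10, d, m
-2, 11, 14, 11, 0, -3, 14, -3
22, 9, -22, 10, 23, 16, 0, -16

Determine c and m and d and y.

Row 2 has 14 + 13 + 9 − 3 − 5 − 4 + 18 = 42; the blank must be 42 − 42 = 0.
Column 7 has -1 + 0 + 15 + 14 + 4 + 14 + 0 = 46; the blank must be 42 − 46 = -4.
Row 6 has 6 + 4 + 5 − 4 + 13 + 10 − 4 = 30; the blank must be 42 − 30 = 12.
Row 3 has -1 + 2 + 11 + 1 + 7 + 8 + 15 = 43; the blank must be 42 − 43 = -1.

c = -1, m = 12, d = -4, y = 0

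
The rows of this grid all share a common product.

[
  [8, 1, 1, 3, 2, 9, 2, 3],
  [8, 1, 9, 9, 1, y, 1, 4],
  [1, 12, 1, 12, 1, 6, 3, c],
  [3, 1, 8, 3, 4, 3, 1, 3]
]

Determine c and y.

c = 1, y = 1

Rows 1 and 4 each multiply to 2592, so every row has product 2592.
Row 3: 1×12×1×12×1×6×3 = 2592, so the missing entry is 2592 ÷ 2592 = 1.
Row 2: 8×1×9×9×1×1×4 = 2592, so the missing entry is 2592 ÷ 2592 = 1.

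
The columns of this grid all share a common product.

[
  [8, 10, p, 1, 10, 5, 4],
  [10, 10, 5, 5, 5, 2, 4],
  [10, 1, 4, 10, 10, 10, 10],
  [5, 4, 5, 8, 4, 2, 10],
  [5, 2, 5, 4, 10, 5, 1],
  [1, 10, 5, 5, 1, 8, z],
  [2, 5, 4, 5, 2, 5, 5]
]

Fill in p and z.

Columns 1 and 5 each multiply to 40000, so every column has product 40000.
Column 3: 5×4×5×5×5×4 = 10000, so the missing entry is 40000 ÷ 10000 = 4.
Column 7: 4×4×10×10×1×5 = 8000, so the missing entry is 40000 ÷ 8000 = 5.

p = 4, z = 5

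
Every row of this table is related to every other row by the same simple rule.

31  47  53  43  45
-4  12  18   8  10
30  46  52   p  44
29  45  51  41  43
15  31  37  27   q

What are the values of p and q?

The difference between any two rows is the same in every column — this is an addition table with the headers hidden.
Row 3 minus row 1 is 46 − 47 = -1, so its entry in column 4 is 43 + (-1) = 42.
Row 5 minus row 1 is 31 − 47 = -16, so its entry in column 5 is 45 + (-16) = 29.

p = 42, q = 29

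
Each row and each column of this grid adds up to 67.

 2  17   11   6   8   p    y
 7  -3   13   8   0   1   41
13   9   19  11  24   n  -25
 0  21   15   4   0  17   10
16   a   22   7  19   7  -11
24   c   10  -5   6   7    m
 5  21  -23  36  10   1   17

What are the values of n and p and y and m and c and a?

Row 3 has 13 + 9 + 19 + 11 + 24 − 25 = 51; the blank must be 67 − 51 = 16.
Column 6 has 1 + 16 + 17 + 7 + 7 + 1 = 49; the blank must be 67 − 49 = 18.
Row 1 has 2 + 17 + 11 + 6 + 8 + 18 = 62; the blank must be 67 − 62 = 5.
Column 7 has 5 + 41 − 25 + 10 − 11 + 17 = 37; the blank must be 67 − 37 = 30.
Row 6 has 24 + 10 − 5 + 6 + 7 + 30 = 72; the blank must be 67 − 72 = -5.
Row 5 has 16 + 22 + 7 + 19 + 7 − 11 = 60; the blank must be 67 − 60 = 7.

n = 16, p = 18, y = 5, m = 30, c = -5, a = 7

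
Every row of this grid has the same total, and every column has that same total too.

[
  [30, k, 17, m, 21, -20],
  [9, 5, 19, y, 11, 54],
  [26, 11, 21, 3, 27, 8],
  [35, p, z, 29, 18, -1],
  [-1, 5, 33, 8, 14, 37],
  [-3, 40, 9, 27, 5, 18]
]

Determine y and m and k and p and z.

y = -2, m = 31, k = 17, p = 18, z = -3

Rows 3 and 5 both sum to 96, so that's the common total.
Column 3: 17 + 19 + 21 + 33 + 9 = 99, so its missing entry is 96 − 99 = -3.
Row 4: 35 − 3 + 29 + 18 − 1 = 78, so its missing entry is 96 − 78 = 18.
Column 2: 5 + 11 + 18 + 5 + 40 = 79, so its missing entry is 96 − 79 = 17.
Row 1: 30 + 17 + 17 + 21 − 20 = 65, so its missing entry is 96 − 65 = 31.
Row 2: 9 + 5 + 19 + 11 + 54 = 98, so its missing entry is 96 − 98 = -2.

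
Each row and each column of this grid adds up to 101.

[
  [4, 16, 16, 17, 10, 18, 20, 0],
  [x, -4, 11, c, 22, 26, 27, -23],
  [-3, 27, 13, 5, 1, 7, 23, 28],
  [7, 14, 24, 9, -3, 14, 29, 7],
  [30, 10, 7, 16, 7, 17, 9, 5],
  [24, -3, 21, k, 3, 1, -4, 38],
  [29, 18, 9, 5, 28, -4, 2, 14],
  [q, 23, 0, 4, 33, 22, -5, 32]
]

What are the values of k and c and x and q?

k = 21, c = 24, x = 18, q = -8

Row 6 has 24 − 3 + 21 + 3 + 1 − 4 + 38 = 80; the blank must be 101 − 80 = 21.
Row 8 has 23 + 0 + 4 + 33 + 22 − 5 + 32 = 109; the blank must be 101 − 109 = -8.
Column 1 has 4 − 3 + 7 + 30 + 24 + 29 − 8 = 83; the blank must be 101 − 83 = 18.
Row 2 has 18 − 4 + 11 + 22 + 26 + 27 − 23 = 77; the blank must be 101 − 77 = 24.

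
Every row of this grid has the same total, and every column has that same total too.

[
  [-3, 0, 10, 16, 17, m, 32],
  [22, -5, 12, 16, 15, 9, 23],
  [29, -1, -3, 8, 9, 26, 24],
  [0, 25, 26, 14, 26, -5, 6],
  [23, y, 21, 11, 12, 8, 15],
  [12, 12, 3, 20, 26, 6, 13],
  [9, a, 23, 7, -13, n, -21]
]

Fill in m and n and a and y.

m = 20, n = 28, a = 59, y = 2

Rows 2 and 3 both sum to 92, so that's the common total.
The known cells in row 1 total 72, leaving 92 − 72 = 20 for the blank.
The known cells in column 6 total 64, leaving 92 − 64 = 28 for the blank.
The known cells in row 7 total 33, leaving 92 − 33 = 59 for the blank.
The known cells in row 5 total 90, leaving 92 − 90 = 2 for the blank.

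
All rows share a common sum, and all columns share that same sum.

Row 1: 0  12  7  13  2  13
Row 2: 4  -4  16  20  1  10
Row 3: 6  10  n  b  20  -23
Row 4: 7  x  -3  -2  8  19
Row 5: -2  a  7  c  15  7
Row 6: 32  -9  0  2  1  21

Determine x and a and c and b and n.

Rows 1 and 2 both sum to 47, so that's the common total.
Row 4 has 7 − 3 − 2 + 8 + 19 = 29; the blank must be 47 − 29 = 18.
Column 3 has 7 + 16 − 3 + 7 + 0 = 27; the blank must be 47 − 27 = 20.
Row 3 has 6 + 10 + 20 + 20 − 23 = 33; the blank must be 47 − 33 = 14.
Column 4 has 13 + 20 + 14 − 2 + 2 = 47; the blank must be 47 − 47 = 0.
Row 5 has -2 + 7 + 0 + 15 + 7 = 27; the blank must be 47 − 27 = 20.

x = 18, a = 20, c = 0, b = 14, n = 20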